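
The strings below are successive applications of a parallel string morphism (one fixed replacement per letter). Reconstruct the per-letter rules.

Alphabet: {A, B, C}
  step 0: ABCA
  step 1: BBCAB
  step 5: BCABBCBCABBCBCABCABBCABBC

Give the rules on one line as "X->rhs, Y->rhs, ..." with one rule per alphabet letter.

A->B, B->BC, C->A

  step 0 ⇒ step 1: ABCA ⇒ B·BC·A·B
    A ↦ B
    B ↦ BC
    C ↦ A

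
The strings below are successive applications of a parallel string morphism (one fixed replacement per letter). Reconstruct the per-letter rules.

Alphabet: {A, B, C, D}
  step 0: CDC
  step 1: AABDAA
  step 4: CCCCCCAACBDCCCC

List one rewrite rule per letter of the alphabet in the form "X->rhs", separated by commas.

  step 0 ⇒ step 1: CDC ⇒ AA·BD·AA
    C ↦ AA
    D ↦ BD
    A ↦ C  (constrained at step 1)
    B ↦ C  (constrained at step 1)

A->C, B->C, C->AA, D->BD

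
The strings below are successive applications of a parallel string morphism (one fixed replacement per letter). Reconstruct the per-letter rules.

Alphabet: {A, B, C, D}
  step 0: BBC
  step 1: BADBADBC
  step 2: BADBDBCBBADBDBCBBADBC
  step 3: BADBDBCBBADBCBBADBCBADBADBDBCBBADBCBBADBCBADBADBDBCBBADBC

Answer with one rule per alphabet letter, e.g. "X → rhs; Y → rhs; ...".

  step 2 ⇒ step 3: BADBDBCBBADBDBCBBADBC ⇒ BAD·BD·BCB·BAD·BCB·BAD·BC·BAD·BAD·BD·BCB·BAD·BCB·BAD·BC·BAD·BAD·BD·BCB·BAD·BC
    A ↦ BD
    B ↦ BAD
    C ↦ BC
    D ↦ BCB

A->BD, B->BAD, C->BC, D->BCB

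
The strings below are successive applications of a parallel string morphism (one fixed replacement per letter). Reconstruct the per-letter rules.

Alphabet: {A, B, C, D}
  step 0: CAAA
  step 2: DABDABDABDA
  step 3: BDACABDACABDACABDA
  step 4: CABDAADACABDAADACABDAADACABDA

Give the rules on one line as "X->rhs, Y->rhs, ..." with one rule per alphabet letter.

A->DA, B->CA, C->A, D->B

  step 3 ⇒ step 4: BDACABDACABDACABDA ⇒ CA·B·DA·A·DA·CA·B·DA·A·DA·CA·B·DA·A·DA·CA·B·DA
    A ↦ DA
    B ↦ CA
    C ↦ A
    D ↦ B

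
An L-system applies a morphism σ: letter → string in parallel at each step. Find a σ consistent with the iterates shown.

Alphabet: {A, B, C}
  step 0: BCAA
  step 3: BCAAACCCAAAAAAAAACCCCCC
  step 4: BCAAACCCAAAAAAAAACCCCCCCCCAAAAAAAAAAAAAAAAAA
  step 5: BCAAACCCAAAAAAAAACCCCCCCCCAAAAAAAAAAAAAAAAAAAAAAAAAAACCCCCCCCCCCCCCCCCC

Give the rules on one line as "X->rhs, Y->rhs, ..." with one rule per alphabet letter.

  step 4 ⇒ step 5: BCAAACCCAAAAAAAAACCCCCCCCCAAAAAAAAAAAAAAAAAA ⇒ BC·AAA·C·C·C·AAA·AAA·AAA·C·C·C·C·C·C·C·C·C·AAA·AAA·AAA·AAA·AAA·AAA·AAA·AAA·AAA·C·C·C·C·C·C·C·C·C·C·C·C·C·C·C·C·C·C
    A ↦ C
    B ↦ BC
    C ↦ AAA

A->C, B->BC, C->AAA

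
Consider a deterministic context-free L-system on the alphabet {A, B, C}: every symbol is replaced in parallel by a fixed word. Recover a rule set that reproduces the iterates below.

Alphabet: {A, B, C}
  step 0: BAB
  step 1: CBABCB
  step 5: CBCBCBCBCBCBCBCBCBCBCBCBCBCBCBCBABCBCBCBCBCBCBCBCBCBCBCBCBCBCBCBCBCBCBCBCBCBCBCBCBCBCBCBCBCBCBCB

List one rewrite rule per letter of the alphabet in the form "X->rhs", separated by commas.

A->AB, B->CB, C->CB

  step 0 ⇒ step 1: BAB ⇒ CB·AB·CB
    A ↦ AB
    B ↦ CB
    C ↦ CB  (constrained at step 1)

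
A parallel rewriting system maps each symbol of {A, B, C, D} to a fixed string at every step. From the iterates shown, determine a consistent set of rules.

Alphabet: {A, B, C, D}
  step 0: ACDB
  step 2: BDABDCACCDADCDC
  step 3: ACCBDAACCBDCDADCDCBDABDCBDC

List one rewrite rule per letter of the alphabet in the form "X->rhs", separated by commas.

A->DA, B->ACC, C->DC, D->B

  step 2 ⇒ step 3: BDABDCACCDADCDC ⇒ ACC·B·DA·ACC·B·DC·DA·DC·DC·B·DA·B·DC·B·DC
    A ↦ DA
    B ↦ ACC
    C ↦ DC
    D ↦ B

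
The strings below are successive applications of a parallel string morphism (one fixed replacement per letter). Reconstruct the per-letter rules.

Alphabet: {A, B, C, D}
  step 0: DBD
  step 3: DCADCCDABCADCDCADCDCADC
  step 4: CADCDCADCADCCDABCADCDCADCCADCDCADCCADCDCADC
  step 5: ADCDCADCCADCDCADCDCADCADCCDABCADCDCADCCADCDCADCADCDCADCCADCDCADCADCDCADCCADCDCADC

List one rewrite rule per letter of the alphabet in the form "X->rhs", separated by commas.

  step 4 ⇒ step 5: CADCDCADCADCCDABCADCDCADCCADCDCADCCADCDCADC ⇒ ADC·D·C·ADC·C·ADC·D·C·ADC·D·C·ADC·ADC·C·D·ABC·ADC·D·C·ADC·C·ADC·D·C·ADC·ADC·D·C·ADC·C·ADC·D·C·ADC·ADC·D·C·ADC·C·ADC·D·C·ADC
    A ↦ D
    B ↦ ABC
    C ↦ ADC
    D ↦ C

A->D, B->ABC, C->ADC, D->C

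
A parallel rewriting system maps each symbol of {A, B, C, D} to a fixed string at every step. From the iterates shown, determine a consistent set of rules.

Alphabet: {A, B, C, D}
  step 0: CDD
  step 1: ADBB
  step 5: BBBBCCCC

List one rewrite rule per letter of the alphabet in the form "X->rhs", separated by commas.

  step 0 ⇒ step 1: CDD ⇒ AD·B·B
    C ↦ AD
    D ↦ B
    A ↦ B  (constrained at step 1)
    B ↦ C  (constrained at step 1)

A->B, B->C, C->AD, D->B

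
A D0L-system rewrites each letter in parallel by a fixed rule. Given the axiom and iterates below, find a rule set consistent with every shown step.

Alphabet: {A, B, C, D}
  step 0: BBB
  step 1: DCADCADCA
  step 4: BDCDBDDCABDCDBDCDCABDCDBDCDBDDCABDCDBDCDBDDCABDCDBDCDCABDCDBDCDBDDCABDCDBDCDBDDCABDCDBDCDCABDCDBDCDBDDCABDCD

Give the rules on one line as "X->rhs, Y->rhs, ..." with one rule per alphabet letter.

A->BD, B->DCA, C->D, D->BDC

  step 0 ⇒ step 1: BBB ⇒ DCA·DCA·DCA
    B ↦ DCA
    A ↦ BD  (constrained at step 1)
    C ↦ D  (constrained at step 1)
    D ↦ BDC  (constrained at step 1)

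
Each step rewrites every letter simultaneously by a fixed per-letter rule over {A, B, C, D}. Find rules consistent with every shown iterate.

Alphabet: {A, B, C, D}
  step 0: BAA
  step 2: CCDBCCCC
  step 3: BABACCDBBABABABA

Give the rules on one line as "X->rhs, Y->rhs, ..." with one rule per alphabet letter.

  step 2 ⇒ step 3: CCDBCCCC ⇒ BA·BA·CC·DB·BA·BA·BA·BA
    B ↦ DB
    C ↦ BA
    D ↦ CC
    A ↦ D  (constrained at step 0)

A->D, B->DB, C->BA, D->CC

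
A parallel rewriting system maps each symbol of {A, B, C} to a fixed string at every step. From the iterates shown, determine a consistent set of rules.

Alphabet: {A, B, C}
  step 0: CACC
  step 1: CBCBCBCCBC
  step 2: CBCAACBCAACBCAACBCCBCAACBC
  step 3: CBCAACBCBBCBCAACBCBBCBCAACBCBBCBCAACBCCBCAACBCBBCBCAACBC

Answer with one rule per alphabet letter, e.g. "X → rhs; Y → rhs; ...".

A->B, B->AA, C->CBC

  step 2 ⇒ step 3: CBCAACBCAACBCAACBCCBCAACBC ⇒ CBC·AA·CBC·B·B·CBC·AA·CBC·B·B·CBC·AA·CBC·B·B·CBC·AA·CBC·CBC·AA·CBC·B·B·CBC·AA·CBC
    A ↦ B
    B ↦ AA
    C ↦ CBC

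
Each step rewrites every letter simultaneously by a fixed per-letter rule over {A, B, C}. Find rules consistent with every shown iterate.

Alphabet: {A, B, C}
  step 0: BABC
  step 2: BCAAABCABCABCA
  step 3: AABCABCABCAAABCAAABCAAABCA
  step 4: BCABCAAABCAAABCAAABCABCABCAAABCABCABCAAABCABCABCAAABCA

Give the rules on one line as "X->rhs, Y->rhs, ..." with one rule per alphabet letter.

A->BCA, B->A, C->A

  step 3 ⇒ step 4: AABCABCABCAAABCAAABCAAABCA ⇒ BCA·BCA·A·A·BCA·A·A·BCA·A·A·BCA·BCA·BCA·A·A·BCA·BCA·BCA·A·A·BCA·BCA·BCA·A·A·BCA
    A ↦ BCA
    B ↦ A
    C ↦ A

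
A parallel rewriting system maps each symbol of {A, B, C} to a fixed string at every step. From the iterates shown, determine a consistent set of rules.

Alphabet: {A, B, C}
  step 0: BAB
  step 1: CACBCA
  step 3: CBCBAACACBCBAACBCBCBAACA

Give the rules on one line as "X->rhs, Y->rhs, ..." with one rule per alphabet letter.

A->CB, B->CA, C->AA

  step 0 ⇒ step 1: BAB ⇒ CA·CB·CA
    A ↦ CB
    B ↦ CA
    C ↦ AA  (constrained at step 1)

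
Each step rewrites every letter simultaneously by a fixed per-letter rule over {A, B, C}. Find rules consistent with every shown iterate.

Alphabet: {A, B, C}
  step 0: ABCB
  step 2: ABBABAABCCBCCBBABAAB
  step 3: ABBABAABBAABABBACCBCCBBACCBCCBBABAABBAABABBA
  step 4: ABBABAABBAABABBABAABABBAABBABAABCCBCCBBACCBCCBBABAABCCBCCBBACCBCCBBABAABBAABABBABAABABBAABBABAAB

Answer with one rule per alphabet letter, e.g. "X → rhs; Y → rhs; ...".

A->AB, B->BA, C->CCB

  step 3 ⇒ step 4: ABBABAABBAABABBACCBCCBBACCBCCBBABAABBAABABBA ⇒ AB·BA·BA·AB·BA·AB·AB·BA·BA·AB·AB·BA·AB·BA·BA·AB·CCB·CCB·BA·CCB·CCB·BA·BA·AB·CCB·CCB·BA·CCB·CCB·BA·BA·AB·BA·AB·AB·BA·BA·AB·AB·BA·AB·BA·BA·AB
    A ↦ AB
    B ↦ BA
    C ↦ CCB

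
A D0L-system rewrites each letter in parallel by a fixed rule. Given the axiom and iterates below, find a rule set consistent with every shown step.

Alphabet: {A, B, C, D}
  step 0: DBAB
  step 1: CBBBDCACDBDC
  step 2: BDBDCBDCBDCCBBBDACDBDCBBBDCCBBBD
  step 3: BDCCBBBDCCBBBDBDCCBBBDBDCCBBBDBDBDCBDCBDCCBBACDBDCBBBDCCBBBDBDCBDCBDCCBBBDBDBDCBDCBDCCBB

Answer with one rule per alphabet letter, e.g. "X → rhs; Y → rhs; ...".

A->ACD, B->BDC, C->BD, D->CBB

  step 2 ⇒ step 3: BDBDCBDCBDCCBBBDACDBDCBBBDCCBBBD ⇒ BDC·CBB·BDC·CBB·BD·BDC·CBB·BD·BDC·CBB·BD·BD·BDC·BDC·BDC·CBB·ACD·BD·CBB·BDC·CBB·BD·BDC·BDC·BDC·CBB·BD·BD·BDC·BDC·BDC·CBB
    A ↦ ACD
    B ↦ BDC
    C ↦ BD
    D ↦ CBB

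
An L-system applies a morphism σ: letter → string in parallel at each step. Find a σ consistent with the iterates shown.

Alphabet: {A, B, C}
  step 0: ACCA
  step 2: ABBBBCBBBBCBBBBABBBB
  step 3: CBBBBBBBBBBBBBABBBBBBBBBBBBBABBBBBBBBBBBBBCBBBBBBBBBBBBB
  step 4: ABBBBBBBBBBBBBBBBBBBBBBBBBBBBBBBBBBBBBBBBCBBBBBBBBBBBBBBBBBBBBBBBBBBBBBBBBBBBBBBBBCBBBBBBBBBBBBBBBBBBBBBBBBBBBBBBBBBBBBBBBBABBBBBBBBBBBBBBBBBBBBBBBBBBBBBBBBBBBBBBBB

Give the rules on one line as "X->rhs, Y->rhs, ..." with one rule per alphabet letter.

  step 3 ⇒ step 4: CBBBBBBBBBBBBBABBBBBBBBBBBBBABBBBBBBBBBBBBCBBBBBBBBBBBBB ⇒ AB·BBB·BBB·BBB·BBB·BBB·BBB·BBB·BBB·BBB·BBB·BBB·BBB·BBB·CB·BBB·BBB·BBB·BBB·BBB·BBB·BBB·BBB·BBB·BBB·BBB·BBB·BBB·CB·BBB·BBB·BBB·BBB·BBB·BBB·BBB·BBB·BBB·BBB·BBB·BBB·BBB·AB·BBB·BBB·BBB·BBB·BBB·BBB·BBB·BBB·BBB·BBB·BBB·BBB·BBB
    A ↦ CB
    B ↦ BBB
    C ↦ AB

A->CB, B->BBB, C->AB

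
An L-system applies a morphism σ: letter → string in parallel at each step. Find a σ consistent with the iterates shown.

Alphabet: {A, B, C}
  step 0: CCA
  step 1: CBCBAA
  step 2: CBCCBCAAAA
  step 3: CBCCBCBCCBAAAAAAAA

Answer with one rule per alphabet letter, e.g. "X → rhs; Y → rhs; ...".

A->AA, B->C, C->CB

  step 2 ⇒ step 3: CBCCBCAAAA ⇒ CB·C·CB·CB·C·CB·AA·AA·AA·AA
    A ↦ AA
    B ↦ C
    C ↦ CB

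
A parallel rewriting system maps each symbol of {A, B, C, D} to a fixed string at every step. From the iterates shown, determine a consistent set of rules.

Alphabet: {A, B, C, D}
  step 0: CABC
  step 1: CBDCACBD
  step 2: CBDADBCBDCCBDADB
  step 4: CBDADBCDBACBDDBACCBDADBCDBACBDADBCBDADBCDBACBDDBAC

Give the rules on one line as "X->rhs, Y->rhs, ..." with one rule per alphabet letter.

A->C, B->A, C->CBD, D->DB

  step 1 ⇒ step 2: CBDCACBD ⇒ CBD·A·DB·CBD·C·CBD·A·DB
    A ↦ C
    B ↦ A
    C ↦ CBD
    D ↦ DB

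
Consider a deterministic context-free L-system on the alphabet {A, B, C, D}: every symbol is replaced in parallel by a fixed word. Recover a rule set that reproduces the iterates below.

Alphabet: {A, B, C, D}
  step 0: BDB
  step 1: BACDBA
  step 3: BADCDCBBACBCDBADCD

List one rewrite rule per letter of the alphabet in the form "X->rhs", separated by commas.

A->D, B->BA, C->CB, D->CD

  step 0 ⇒ step 1: BDB ⇒ BA·CD·BA
    B ↦ BA
    D ↦ CD
    A ↦ D  (constrained at step 1)
    C ↦ CB  (constrained at step 1)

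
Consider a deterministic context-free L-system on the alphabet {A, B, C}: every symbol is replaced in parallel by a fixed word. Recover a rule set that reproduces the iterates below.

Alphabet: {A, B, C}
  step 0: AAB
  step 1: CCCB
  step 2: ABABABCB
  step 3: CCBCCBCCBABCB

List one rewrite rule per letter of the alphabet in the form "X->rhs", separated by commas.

  step 2 ⇒ step 3: ABABABCB ⇒ C·CB·C·CB·C·CB·AB·CB
    A ↦ C
    B ↦ CB
    C ↦ AB

A->C, B->CB, C->AB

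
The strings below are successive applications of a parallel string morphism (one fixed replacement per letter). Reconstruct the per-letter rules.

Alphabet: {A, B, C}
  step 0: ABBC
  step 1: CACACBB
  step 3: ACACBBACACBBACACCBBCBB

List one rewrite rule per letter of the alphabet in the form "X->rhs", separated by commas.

A->C, B->AC, C->BB

  step 0 ⇒ step 1: ABBC ⇒ C·AC·AC·BB
    A ↦ C
    B ↦ AC
    C ↦ BB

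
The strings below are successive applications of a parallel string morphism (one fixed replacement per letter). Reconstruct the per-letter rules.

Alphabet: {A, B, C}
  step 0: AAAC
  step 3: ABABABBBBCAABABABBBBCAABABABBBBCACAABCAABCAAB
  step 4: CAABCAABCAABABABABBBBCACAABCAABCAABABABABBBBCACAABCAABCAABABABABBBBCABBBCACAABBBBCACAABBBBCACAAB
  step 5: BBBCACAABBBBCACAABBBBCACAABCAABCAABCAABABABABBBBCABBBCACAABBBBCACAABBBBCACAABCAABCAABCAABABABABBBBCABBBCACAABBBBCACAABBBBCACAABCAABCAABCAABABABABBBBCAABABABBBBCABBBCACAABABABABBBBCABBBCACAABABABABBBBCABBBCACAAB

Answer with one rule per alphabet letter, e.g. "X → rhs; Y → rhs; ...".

A->CA, B->AB, C->BBB

  step 4 ⇒ step 5: CAABCAABCAABABABABBBBCACAABCAABCAABABABABBBBCACAABCAABCAABABABABBBBCABBBCACAABBBBCACAABBBBCACAAB ⇒ BBB·CA·CA·AB·BBB·CA·CA·AB·BBB·CA·CA·AB·CA·AB·CA·AB·CA·AB·AB·AB·AB·BBB·CA·BBB·CA·CA·AB·BBB·CA·CA·AB·BBB·CA·CA·AB·CA·AB·CA·AB·CA·AB·AB·AB·AB·BBB·CA·BBB·CA·CA·AB·BBB·CA·CA·AB·BBB·CA·CA·AB·CA·AB·CA·AB·CA·AB·AB·AB·AB·BBB·CA·AB·AB·AB·BBB·CA·BBB·CA·CA·AB·AB·AB·AB·BBB·CA·BBB·CA·CA·AB·AB·AB·AB·BBB·CA·BBB·CA·CA·AB
    A ↦ CA
    B ↦ AB
    C ↦ BBB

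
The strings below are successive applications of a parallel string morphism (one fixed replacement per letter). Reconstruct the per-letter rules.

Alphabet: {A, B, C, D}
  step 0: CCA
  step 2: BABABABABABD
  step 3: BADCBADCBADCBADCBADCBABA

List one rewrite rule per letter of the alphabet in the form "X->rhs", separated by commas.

A->DC, B->BA, C->BD, D->BA

  step 2 ⇒ step 3: BABABABABABD ⇒ BA·DC·BA·DC·BA·DC·BA·DC·BA·DC·BA·BA
    A ↦ DC
    B ↦ BA
    D ↦ BA
    C ↦ BD  (constrained at step 0)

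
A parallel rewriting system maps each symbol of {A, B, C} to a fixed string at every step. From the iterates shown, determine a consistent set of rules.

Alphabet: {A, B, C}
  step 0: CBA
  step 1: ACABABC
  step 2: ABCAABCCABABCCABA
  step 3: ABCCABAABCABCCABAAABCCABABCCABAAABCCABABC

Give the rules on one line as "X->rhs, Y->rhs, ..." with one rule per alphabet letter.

A->ABC, B->CAB, C->A

  step 2 ⇒ step 3: ABCAABCCABABCCABA ⇒ ABC·CAB·A·ABC·ABC·CAB·A·A·ABC·CAB·ABC·CAB·A·A·ABC·CAB·ABC
    A ↦ ABC
    B ↦ CAB
    C ↦ A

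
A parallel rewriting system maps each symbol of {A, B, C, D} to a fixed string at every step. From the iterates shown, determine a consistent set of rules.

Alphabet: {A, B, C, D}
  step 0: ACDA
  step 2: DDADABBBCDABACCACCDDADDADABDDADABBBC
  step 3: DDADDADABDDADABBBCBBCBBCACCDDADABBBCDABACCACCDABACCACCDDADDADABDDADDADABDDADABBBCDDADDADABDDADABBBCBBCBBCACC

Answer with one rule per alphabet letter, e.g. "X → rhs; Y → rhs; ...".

A->DAB, B->BBC, C->ACC, D->DDA

  step 2 ⇒ step 3: DDADABBBCDABACCACCDDADDADABDDADABBBC ⇒ DDA·DDA·DAB·DDA·DAB·BBC·BBC·BBC·ACC·DDA·DAB·BBC·DAB·ACC·ACC·DAB·ACC·ACC·DDA·DDA·DAB·DDA·DDA·DAB·DDA·DAB·BBC·DDA·DDA·DAB·DDA·DAB·BBC·BBC·BBC·ACC
    A ↦ DAB
    B ↦ BBC
    C ↦ ACC
    D ↦ DDA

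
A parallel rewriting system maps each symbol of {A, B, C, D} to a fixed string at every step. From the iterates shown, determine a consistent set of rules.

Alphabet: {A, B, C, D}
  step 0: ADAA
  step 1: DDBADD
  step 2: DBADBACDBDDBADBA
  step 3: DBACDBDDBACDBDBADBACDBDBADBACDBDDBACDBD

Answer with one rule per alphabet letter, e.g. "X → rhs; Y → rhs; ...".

  step 2 ⇒ step 3: DBADBACDBDDBADBA ⇒ DBA·CDB·D·DBA·CDB·D·BA·DBA·CDB·DBA·DBA·CDB·D·DBA·CDB·D
    A ↦ D
    B ↦ CDB
    C ↦ BA
    D ↦ DBA

A->D, B->CDB, C->BA, D->DBA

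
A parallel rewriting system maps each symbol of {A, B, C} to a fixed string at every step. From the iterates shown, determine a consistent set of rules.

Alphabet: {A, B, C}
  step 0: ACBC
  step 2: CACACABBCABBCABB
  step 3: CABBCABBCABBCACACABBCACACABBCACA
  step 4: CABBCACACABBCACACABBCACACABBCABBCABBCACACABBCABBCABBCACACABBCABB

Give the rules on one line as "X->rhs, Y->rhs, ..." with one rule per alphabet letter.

  step 3 ⇒ step 4: CABBCABBCABBCACACABBCACACABBCACA ⇒ CA·BB·CA·CA·CA·BB·CA·CA·CA·BB·CA·CA·CA·BB·CA·BB·CA·BB·CA·CA·CA·BB·CA·BB·CA·BB·CA·CA·CA·BB·CA·BB
    A ↦ BB
    B ↦ CA
    C ↦ CA

A->BB, B->CA, C->CA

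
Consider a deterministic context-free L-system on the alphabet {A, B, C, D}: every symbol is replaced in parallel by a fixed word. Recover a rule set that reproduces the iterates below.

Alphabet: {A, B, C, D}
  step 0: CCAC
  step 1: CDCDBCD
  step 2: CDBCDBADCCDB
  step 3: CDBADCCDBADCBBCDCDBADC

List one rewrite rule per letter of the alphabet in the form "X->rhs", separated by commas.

A->B, B->ADC, C->CD, D->B

  step 2 ⇒ step 3: CDBCDBADCCDB ⇒ CD·B·ADC·CD·B·ADC·B·B·CD·CD·B·ADC
    A ↦ B
    B ↦ ADC
    C ↦ CD
    D ↦ B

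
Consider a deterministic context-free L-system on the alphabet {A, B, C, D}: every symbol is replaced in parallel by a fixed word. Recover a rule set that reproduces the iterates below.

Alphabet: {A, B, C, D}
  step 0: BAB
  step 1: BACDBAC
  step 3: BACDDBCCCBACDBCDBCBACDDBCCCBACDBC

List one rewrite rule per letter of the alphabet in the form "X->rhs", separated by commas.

  step 0 ⇒ step 1: BAB ⇒ BAC·D·BAC
    A ↦ D
    B ↦ BAC
    C ↦ DBC  (constrained at step 1)
    D ↦ C  (constrained at step 1)

A->D, B->BAC, C->DBC, D->C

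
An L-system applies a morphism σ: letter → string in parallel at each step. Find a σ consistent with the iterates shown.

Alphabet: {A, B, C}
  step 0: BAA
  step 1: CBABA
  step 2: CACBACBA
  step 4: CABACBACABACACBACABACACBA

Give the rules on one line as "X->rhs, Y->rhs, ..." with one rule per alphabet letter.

A->BA, B->C, C->CA

  step 1 ⇒ step 2: CBABA ⇒ CA·C·BA·C·BA
    A ↦ BA
    B ↦ C
    C ↦ CA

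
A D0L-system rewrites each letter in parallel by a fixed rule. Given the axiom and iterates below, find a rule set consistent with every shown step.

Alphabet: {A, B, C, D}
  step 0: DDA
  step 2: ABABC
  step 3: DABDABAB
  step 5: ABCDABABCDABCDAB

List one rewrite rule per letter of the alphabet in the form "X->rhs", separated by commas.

A->D, B->AB, C->AB, D->C

  step 2 ⇒ step 3: ABABC ⇒ D·AB·D·AB·AB
    A ↦ D
    B ↦ AB
    C ↦ AB
    D ↦ C  (constrained at step 0)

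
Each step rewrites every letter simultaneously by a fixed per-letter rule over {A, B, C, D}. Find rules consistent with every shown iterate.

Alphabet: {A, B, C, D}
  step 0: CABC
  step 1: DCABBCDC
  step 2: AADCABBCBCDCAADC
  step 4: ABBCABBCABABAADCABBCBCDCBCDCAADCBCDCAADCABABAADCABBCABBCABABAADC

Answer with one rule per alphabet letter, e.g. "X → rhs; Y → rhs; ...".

  step 1 ⇒ step 2: DCABBCDC ⇒ AA·DC·AB·BC·BC·DC·AA·DC
    A ↦ AB
    B ↦ BC
    C ↦ DC
    D ↦ AA

A->AB, B->BC, C->DC, D->AA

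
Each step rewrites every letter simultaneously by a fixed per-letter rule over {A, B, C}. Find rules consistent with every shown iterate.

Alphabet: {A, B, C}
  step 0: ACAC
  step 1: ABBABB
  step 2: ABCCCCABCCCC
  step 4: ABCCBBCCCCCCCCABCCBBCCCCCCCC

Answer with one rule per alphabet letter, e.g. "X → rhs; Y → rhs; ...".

A->AB, B->CC, C->B

  step 1 ⇒ step 2: ABBABB ⇒ AB·CC·CC·AB·CC·CC
    A ↦ AB
    B ↦ CC
  step 0 ⇒ step 1: ACAC ⇒ AB·B·AB·B
    C ↦ B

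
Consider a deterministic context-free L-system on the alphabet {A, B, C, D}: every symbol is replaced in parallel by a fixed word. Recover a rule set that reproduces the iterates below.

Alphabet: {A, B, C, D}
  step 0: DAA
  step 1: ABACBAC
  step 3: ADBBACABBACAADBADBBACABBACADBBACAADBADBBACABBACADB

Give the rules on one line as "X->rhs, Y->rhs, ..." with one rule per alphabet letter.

A->BAC, B->ADB, C->AB, D->A

  step 0 ⇒ step 1: DAA ⇒ A·BAC·BAC
    A ↦ BAC
    D ↦ A
    B ↦ ADB  (constrained at step 1)
    C ↦ AB  (constrained at step 1)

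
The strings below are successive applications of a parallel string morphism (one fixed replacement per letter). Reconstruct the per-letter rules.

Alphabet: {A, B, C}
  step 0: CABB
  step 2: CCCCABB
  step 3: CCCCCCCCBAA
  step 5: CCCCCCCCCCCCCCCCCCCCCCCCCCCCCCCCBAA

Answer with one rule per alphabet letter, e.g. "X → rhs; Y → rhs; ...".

A->B, B->A, C->CC

  step 2 ⇒ step 3: CCCCABB ⇒ CC·CC·CC·CC·B·A·A
    A ↦ B
    B ↦ A
    C ↦ CC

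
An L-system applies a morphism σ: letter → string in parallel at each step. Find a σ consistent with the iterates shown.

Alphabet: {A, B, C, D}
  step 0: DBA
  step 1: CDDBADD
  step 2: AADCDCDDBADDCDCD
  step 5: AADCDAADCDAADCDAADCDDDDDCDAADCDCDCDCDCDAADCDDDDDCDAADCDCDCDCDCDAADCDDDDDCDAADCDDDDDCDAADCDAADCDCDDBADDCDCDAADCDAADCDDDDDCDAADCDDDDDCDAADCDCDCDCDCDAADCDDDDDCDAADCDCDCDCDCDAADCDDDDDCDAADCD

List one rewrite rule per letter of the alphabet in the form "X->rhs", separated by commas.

  step 1 ⇒ step 2: CDDBADD ⇒ AAD·CD·CD·DBA·DD·CD·CD
    A ↦ DD
    B ↦ DBA
    C ↦ AAD
    D ↦ CD

A->DD, B->DBA, C->AAD, D->CD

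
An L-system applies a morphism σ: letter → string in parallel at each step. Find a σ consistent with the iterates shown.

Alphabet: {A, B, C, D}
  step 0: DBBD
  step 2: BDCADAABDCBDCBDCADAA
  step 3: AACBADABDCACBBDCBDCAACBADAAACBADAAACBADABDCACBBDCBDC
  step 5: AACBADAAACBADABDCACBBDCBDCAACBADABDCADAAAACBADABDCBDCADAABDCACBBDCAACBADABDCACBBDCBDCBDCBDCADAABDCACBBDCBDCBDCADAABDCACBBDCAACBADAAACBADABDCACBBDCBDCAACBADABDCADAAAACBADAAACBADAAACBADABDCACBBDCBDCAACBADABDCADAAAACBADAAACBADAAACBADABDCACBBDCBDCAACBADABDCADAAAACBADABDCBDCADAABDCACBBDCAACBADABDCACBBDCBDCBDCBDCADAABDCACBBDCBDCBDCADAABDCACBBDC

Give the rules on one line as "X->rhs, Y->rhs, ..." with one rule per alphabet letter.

A->BDC, B->A, C->ADA, D->ACB

  step 2 ⇒ step 3: BDCADAABDCBDCBDCADAA ⇒ A·ACB·ADA·BDC·ACB·BDC·BDC·A·ACB·ADA·A·ACB·ADA·A·ACB·ADA·BDC·ACB·BDC·BDC
    A ↦ BDC
    B ↦ A
    C ↦ ADA
    D ↦ ACB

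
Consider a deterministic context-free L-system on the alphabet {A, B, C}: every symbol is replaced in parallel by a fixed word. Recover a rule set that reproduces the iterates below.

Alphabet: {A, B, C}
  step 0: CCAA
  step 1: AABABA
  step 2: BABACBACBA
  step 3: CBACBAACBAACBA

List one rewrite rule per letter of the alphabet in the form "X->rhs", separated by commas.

A->BA, B->C, C->A

  step 2 ⇒ step 3: BABACBACBA ⇒ C·BA·C·BA·A·C·BA·A·C·BA
    A ↦ BA
    B ↦ C
    C ↦ A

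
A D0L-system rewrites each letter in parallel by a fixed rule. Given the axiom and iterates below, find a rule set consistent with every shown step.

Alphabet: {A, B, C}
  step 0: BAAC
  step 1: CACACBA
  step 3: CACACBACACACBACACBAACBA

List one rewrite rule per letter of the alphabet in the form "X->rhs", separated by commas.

A->AC, B->C, C->BA

  step 0 ⇒ step 1: BAAC ⇒ C·AC·AC·BA
    A ↦ AC
    B ↦ C
    C ↦ BA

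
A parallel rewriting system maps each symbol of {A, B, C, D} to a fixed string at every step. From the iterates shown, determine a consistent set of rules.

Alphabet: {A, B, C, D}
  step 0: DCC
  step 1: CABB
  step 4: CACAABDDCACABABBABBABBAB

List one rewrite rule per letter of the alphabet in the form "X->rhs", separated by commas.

A->AB, B->DD, C->B, D->CA

  step 0 ⇒ step 1: DCC ⇒ CA·B·B
    C ↦ B
    D ↦ CA
    A ↦ AB  (constrained at step 1)
    B ↦ DD  (constrained at step 1)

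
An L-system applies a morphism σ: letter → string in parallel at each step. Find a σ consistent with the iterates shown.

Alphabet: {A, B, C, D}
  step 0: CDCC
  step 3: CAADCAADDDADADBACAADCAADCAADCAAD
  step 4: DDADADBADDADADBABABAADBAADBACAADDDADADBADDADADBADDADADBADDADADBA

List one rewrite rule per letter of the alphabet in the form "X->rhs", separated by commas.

  step 3 ⇒ step 4: CAADCAADDDADADBACAADCAADCAADCAAD ⇒ DD·AD·AD·BA·DD·AD·AD·BA·BA·BA·AD·BA·AD·BA·CA·AD·DD·AD·AD·BA·DD·AD·AD·BA·DD·AD·AD·BA·DD·AD·AD·BA
    A ↦ AD
    B ↦ CA
    C ↦ DD
    D ↦ BA

A->AD, B->CA, C->DD, D->BA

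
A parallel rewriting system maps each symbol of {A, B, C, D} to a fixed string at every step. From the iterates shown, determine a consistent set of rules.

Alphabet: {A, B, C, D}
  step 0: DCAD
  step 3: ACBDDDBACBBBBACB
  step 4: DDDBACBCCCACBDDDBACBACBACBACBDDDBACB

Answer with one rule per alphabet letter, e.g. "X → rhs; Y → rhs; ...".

  step 3 ⇒ step 4: ACBDDDBACBBBBACB ⇒ DDD·B·ACB·C·C·C·ACB·DDD·B·ACB·ACB·ACB·ACB·DDD·B·ACB
    A ↦ DDD
    B ↦ ACB
    C ↦ B
    D ↦ C

A->DDD, B->ACB, C->B, D->C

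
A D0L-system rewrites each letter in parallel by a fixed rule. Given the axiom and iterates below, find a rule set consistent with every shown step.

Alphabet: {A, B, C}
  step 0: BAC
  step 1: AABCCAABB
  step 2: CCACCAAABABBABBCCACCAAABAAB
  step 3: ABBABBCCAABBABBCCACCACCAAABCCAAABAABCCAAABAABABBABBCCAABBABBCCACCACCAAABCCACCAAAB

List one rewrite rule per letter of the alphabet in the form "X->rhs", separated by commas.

  step 2 ⇒ step 3: CCACCAAABABBABBCCACCAAABAAB ⇒ ABB·ABB·CCA·ABB·ABB·CCA·CCA·CCA·AAB·CCA·AAB·AAB·CCA·AAB·AAB·ABB·ABB·CCA·ABB·ABB·CCA·CCA·CCA·AAB·CCA·CCA·AAB
    A ↦ CCA
    B ↦ AAB
    C ↦ ABB

A->CCA, B->AAB, C->ABB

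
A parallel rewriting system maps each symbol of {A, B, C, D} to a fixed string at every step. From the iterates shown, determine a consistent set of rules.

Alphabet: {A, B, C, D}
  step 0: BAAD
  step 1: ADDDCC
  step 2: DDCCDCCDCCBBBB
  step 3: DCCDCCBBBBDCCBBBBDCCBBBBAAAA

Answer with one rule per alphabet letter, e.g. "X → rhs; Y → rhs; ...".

  step 2 ⇒ step 3: DDCCDCCDCCBBBB ⇒ DCC·DCC·BB·BB·DCC·BB·BB·DCC·BB·BB·A·A·A·A
    B ↦ A
    C ↦ BB
    D ↦ DCC
  step 0 ⇒ step 1: BAAD ⇒ A·D·D·DCC
    A ↦ D

A->D, B->A, C->BB, D->DCC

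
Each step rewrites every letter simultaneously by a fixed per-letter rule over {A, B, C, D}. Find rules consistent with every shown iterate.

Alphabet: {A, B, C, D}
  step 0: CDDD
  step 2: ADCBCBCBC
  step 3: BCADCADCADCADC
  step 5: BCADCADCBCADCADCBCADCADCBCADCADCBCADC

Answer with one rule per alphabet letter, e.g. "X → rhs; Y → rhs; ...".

A->BC, B->A, C->DC, D->A

  step 2 ⇒ step 3: ADCBCBCBC ⇒ BC·A·DC·A·DC·A·DC·A·DC
    A ↦ BC
    B ↦ A
    C ↦ DC
    D ↦ A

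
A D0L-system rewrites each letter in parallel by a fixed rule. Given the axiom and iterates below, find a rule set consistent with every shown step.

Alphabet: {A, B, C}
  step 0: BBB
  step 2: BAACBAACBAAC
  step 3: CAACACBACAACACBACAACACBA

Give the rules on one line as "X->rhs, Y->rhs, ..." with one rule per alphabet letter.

  step 2 ⇒ step 3: BAACBAACBAAC ⇒ CA·AC·AC·BA·CA·AC·AC·BA·CA·AC·AC·BA
    A ↦ AC
    B ↦ CA
    C ↦ BA

A->AC, B->CA, C->BA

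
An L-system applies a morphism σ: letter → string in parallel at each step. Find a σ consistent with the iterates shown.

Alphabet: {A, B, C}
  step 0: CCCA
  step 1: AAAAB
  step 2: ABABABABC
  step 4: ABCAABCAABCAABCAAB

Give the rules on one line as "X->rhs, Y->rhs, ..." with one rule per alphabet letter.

  step 1 ⇒ step 2: AAAAB ⇒ AB·AB·AB·AB·C
    A ↦ AB
    B ↦ C
  step 0 ⇒ step 1: CCCA ⇒ A·A·A·AB
    C ↦ A

A->AB, B->C, C->A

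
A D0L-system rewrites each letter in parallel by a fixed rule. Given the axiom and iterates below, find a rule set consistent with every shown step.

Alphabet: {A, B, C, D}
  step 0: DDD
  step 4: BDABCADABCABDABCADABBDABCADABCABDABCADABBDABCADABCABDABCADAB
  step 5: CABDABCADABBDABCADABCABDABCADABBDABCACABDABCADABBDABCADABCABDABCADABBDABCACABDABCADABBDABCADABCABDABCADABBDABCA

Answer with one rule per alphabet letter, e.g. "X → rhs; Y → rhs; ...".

  step 4 ⇒ step 5: BDABCADABCABDABCADABBDABCADABCABDABCADABBDABCADABCABDABCADAB ⇒ CA·BDA·B·CA·DA·B·BDA·B·CA·DA·B·CA·BDA·B·CA·DA·B·BDA·B·CA·CA·BDA·B·CA·DA·B·BDA·B·CA·DA·B·CA·BDA·B·CA·DA·B·BDA·B·CA·CA·BDA·B·CA·DA·B·BDA·B·CA·DA·B·CA·BDA·B·CA·DA·B·BDA·B·CA
    A ↦ B
    B ↦ CA
    C ↦ DA
    D ↦ BDA

A->B, B->CA, C->DA, D->BDA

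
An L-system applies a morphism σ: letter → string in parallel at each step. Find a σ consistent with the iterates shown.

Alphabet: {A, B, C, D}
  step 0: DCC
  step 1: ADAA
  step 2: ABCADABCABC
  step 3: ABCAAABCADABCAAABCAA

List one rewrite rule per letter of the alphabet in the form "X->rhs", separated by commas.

A->ABC, B->A, C->A, D->AD

  step 2 ⇒ step 3: ABCADABCABC ⇒ ABC·A·A·ABC·AD·ABC·A·A·ABC·A·A
    A ↦ ABC
    B ↦ A
    C ↦ A
    D ↦ AD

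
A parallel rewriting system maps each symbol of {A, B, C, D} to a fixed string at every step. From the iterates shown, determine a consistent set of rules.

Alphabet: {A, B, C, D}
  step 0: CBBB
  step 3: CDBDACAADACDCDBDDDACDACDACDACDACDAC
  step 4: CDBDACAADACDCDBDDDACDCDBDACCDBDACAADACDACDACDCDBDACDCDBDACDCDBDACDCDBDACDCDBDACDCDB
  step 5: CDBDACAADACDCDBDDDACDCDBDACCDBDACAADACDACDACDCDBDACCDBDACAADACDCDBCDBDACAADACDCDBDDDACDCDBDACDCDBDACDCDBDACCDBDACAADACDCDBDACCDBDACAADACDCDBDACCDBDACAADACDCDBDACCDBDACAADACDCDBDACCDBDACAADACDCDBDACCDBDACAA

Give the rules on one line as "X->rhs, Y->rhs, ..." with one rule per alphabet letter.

A->D, B->AA, C->CDB, D->DAC

  step 4 ⇒ step 5: CDBDACAADACDCDBDDDACDCDBDACCDBDACAADACDACDACDCDBDACDCDBDACDCDBDACDCDBDACDCDBDACDCDB ⇒ CDB·DAC·AA·DAC·D·CDB·D·D·DAC·D·CDB·DAC·CDB·DAC·AA·DAC·DAC·DAC·D·CDB·DAC·CDB·DAC·AA·DAC·D·CDB·CDB·DAC·AA·DAC·D·CDB·D·D·DAC·D·CDB·DAC·D·CDB·DAC·D·CDB·DAC·CDB·DAC·AA·DAC·D·CDB·DAC·CDB·DAC·AA·DAC·D·CDB·DAC·CDB·DAC·AA·DAC·D·CDB·DAC·CDB·DAC·AA·DAC·D·CDB·DAC·CDB·DAC·AA·DAC·D·CDB·DAC·CDB·DAC·AA
    A ↦ D
    B ↦ AA
    C ↦ CDB
    D ↦ DAC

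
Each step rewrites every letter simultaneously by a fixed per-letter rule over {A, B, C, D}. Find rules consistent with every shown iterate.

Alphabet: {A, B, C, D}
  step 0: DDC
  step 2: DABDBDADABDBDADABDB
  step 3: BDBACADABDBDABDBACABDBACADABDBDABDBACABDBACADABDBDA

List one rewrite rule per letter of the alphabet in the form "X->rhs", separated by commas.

  step 2 ⇒ step 3: DABDBDADABDBDADABDB ⇒ BDB·ACA·DA·BDB·DA·BDB·ACA·BDB·ACA·DA·BDB·DA·BDB·ACA·BDB·ACA·DA·BDB·DA
    A ↦ ACA
    B ↦ DA
    D ↦ BDB
    C ↦ BD  (constrained at step 0)

A->ACA, B->DA, C->BD, D->BDB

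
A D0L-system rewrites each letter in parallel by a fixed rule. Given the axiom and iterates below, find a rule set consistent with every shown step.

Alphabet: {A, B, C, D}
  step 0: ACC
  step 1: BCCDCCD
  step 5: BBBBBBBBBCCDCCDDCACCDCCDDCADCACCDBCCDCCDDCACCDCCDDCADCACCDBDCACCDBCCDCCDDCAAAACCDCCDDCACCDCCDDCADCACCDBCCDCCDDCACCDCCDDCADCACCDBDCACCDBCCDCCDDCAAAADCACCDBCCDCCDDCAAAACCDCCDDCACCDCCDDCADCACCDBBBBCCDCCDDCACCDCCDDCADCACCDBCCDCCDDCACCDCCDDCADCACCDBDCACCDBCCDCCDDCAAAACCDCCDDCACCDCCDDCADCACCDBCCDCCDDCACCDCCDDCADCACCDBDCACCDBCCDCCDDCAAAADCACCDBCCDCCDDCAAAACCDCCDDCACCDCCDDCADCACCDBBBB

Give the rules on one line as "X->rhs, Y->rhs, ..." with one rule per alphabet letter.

  step 0 ⇒ step 1: ACC ⇒ B·CCD·CCD
    A ↦ B
    C ↦ CCD
    B ↦ AAA  (constrained at step 1)
    D ↦ DCA  (constrained at step 1)

A->B, B->AAA, C->CCD, D->DCA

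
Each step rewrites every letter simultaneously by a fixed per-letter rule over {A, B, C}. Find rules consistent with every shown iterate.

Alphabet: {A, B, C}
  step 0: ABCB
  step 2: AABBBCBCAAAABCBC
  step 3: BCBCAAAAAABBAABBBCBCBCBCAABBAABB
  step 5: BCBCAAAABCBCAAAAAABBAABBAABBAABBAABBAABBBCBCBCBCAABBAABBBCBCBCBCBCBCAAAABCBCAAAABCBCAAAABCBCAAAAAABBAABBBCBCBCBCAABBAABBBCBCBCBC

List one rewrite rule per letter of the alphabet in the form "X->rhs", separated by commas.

A->BC, B->AA, C->BB

  step 2 ⇒ step 3: AABBBCBCAAAABCBC ⇒ BC·BC·AA·AA·AA·BB·AA·BB·BC·BC·BC·BC·AA·BB·AA·BB
    A ↦ BC
    B ↦ AA
    C ↦ BB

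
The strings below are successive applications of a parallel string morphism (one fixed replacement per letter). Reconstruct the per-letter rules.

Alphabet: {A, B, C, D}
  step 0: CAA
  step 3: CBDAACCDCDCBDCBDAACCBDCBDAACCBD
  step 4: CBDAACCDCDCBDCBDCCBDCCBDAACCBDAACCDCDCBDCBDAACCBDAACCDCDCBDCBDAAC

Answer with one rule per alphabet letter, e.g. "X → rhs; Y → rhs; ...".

  step 3 ⇒ step 4: CBDAACCDCDCBDCBDAACCBDCBDAACCBD ⇒ CBD·AA·C·CD·CD·CBD·CBD·C·CBD·C·CBD·AA·C·CBD·AA·C·CD·CD·CBD·CBD·AA·C·CBD·AA·C·CD·CD·CBD·CBD·AA·C
    A ↦ CD
    B ↦ AA
    C ↦ CBD
    D ↦ C

A->CD, B->AA, C->CBD, D->C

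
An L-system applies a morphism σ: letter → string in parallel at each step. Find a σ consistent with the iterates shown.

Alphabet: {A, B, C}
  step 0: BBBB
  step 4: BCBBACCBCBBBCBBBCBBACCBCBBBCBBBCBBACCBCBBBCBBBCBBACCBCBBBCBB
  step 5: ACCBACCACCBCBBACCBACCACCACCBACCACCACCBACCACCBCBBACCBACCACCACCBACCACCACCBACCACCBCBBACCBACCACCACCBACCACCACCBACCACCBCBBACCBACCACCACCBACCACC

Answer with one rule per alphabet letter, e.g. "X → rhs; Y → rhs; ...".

A->BC, B->ACC, C->B

  step 4 ⇒ step 5: BCBBACCBCBBBCBBBCBBACCBCBBBCBBBCBBACCBCBBBCBBBCBBACCBCBBBCBB ⇒ ACC·B·ACC·ACC·BC·B·B·ACC·B·ACC·ACC·ACC·B·ACC·ACC·ACC·B·ACC·ACC·BC·B·B·ACC·B·ACC·ACC·ACC·B·ACC·ACC·ACC·B·ACC·ACC·BC·B·B·ACC·B·ACC·ACC·ACC·B·ACC·ACC·ACC·B·ACC·ACC·BC·B·B·ACC·B·ACC·ACC·ACC·B·ACC·ACC
    A ↦ BC
    B ↦ ACC
    C ↦ B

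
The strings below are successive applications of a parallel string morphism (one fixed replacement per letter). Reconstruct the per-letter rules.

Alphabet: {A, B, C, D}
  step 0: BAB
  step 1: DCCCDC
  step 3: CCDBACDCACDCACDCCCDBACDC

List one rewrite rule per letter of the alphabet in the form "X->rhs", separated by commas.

  step 0 ⇒ step 1: BAB ⇒ DC·CC·DC
    A ↦ CC
    B ↦ DC
    C ↦ DB  (constrained at step 1)
    D ↦ AC  (constrained at step 1)

A->CC, B->DC, C->DB, D->AC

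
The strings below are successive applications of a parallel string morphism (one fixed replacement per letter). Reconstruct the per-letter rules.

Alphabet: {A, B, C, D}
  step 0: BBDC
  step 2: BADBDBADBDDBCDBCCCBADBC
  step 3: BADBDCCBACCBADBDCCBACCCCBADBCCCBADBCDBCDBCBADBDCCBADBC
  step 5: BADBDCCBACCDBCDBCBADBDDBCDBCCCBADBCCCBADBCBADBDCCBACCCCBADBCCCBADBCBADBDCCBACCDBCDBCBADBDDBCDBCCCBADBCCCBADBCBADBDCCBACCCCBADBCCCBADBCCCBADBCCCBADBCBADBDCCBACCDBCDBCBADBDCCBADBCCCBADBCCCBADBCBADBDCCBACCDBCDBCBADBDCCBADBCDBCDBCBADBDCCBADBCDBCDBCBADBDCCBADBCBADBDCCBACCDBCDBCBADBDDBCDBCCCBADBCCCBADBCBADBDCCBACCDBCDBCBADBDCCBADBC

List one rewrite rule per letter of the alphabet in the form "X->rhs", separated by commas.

  step 2 ⇒ step 3: BADBDBADBDDBCDBCCCBADBC ⇒ BA·DBD·CC·BA·CC·BA·DBD·CC·BA·CC·CC·BA·DBC·CC·BA·DBC·DBC·DBC·BA·DBD·CC·BA·DBC
    A ↦ DBD
    B ↦ BA
    C ↦ DBC
    D ↦ CC

A->DBD, B->BA, C->DBC, D->CC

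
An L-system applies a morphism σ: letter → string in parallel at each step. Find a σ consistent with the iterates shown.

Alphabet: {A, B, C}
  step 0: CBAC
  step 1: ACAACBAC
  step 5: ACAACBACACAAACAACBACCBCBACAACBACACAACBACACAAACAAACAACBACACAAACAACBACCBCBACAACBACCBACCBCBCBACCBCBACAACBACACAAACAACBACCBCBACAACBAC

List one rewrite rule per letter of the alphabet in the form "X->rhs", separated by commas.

  step 0 ⇒ step 1: CBAC ⇒ AC·AA·CB·AC
    A ↦ CB
    B ↦ AA
    C ↦ AC

A->CB, B->AA, C->AC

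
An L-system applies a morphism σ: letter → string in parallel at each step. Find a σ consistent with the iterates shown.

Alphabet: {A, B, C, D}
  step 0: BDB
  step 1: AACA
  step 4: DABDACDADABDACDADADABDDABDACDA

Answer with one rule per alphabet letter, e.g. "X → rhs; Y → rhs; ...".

  step 0 ⇒ step 1: BDB ⇒ A·AC·A
    B ↦ A
    D ↦ AC
    A ↦ DA  (constrained at step 1)
    C ↦ BD  (constrained at step 1)

A->DA, B->A, C->BD, D->AC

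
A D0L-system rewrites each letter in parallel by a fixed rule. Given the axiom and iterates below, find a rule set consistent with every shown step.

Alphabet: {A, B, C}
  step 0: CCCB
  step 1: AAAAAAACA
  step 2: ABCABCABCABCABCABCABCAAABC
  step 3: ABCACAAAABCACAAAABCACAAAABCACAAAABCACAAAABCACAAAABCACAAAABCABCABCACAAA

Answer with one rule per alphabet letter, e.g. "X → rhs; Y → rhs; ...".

A->ABC, B->ACA, C->AA

  step 2 ⇒ step 3: ABCABCABCABCABCABCABCAAABC ⇒ ABC·ACA·AA·ABC·ACA·AA·ABC·ACA·AA·ABC·ACA·AA·ABC·ACA·AA·ABC·ACA·AA·ABC·ACA·AA·ABC·ABC·ABC·ACA·AA
    A ↦ ABC
    B ↦ ACA
    C ↦ AA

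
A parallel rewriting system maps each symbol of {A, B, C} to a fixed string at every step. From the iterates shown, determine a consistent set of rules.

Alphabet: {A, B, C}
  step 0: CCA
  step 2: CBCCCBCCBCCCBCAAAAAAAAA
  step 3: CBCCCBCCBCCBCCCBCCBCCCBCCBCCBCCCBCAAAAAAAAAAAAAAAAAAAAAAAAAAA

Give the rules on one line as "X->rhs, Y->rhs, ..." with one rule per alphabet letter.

A->AAA, B->C, C->CBC

  step 2 ⇒ step 3: CBCCCBCCBCCCBCAAAAAAAAA ⇒ CBC·C·CBC·CBC·CBC·C·CBC·CBC·C·CBC·CBC·CBC·C·CBC·AAA·AAA·AAA·AAA·AAA·AAA·AAA·AAA·AAA
    A ↦ AAA
    B ↦ C
    C ↦ CBC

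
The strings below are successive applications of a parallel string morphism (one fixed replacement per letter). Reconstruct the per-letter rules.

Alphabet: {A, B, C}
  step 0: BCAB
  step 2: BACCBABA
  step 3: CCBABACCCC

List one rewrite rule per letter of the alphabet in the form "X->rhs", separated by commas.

A->C, B->C, C->BA

  step 2 ⇒ step 3: BACCBABA ⇒ C·C·BA·BA·C·C·C·C
    A ↦ C
    B ↦ C
    C ↦ BA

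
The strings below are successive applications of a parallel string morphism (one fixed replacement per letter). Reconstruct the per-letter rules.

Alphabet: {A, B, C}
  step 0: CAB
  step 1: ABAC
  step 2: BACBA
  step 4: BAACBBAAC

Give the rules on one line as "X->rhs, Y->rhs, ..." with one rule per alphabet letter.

  step 1 ⇒ step 2: ABAC ⇒ B·AC·B·A
    A ↦ B
    B ↦ AC
    C ↦ A

A->B, B->AC, C->A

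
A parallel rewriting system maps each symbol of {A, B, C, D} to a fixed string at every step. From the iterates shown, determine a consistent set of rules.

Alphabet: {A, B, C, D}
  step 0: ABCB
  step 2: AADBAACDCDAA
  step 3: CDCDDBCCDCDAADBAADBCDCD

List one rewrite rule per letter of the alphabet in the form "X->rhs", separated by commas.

  step 2 ⇒ step 3: AADBAACDCDAA ⇒ CD·CD·DB·C·CD·CD·AA·DB·AA·DB·CD·CD
    A ↦ CD
    B ↦ C
    C ↦ AA
    D ↦ DB

A->CD, B->C, C->AA, D->DB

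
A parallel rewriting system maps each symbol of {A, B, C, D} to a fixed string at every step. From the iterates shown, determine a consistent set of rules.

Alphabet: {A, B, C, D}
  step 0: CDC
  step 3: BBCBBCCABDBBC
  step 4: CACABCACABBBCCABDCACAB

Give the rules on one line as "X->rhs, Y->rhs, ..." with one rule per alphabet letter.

A->BC, B->CA, C->B, D->BD

  step 3 ⇒ step 4: BBCBBCCABDBBC ⇒ CA·CA·B·CA·CA·B·B·BC·CA·BD·CA·CA·B
    A ↦ BC
    B ↦ CA
    C ↦ B
    D ↦ BD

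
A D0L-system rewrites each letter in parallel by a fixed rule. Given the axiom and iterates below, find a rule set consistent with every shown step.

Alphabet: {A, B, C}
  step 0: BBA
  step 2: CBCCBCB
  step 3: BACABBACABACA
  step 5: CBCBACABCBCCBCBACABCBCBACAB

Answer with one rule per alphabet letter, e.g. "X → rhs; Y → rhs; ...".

A->C, B->ACA, C->B

  step 2 ⇒ step 3: CBCCBCB ⇒ B·ACA·B·B·ACA·B·ACA
    B ↦ ACA
    C ↦ B
    A ↦ C  (constrained at step 0)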